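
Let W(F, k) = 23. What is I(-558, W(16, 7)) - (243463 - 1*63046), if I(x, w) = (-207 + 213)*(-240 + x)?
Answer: -185205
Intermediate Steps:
I(x, w) = -1440 + 6*x (I(x, w) = 6*(-240 + x) = -1440 + 6*x)
I(-558, W(16, 7)) - (243463 - 1*63046) = (-1440 + 6*(-558)) - (243463 - 1*63046) = (-1440 - 3348) - (243463 - 63046) = -4788 - 1*180417 = -4788 - 180417 = -185205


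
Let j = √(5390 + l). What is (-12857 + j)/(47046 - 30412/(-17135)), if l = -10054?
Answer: -220304695/806163622 + 17135*I*√1166/403081811 ≈ -0.27328 + 0.0014516*I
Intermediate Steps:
j = 2*I*√1166 (j = √(5390 - 10054) = √(-4664) = 2*I*√1166 ≈ 68.293*I)
(-12857 + j)/(47046 - 30412/(-17135)) = (-12857 + 2*I*√1166)/(47046 - 30412/(-17135)) = (-12857 + 2*I*√1166)/(47046 - 30412*(-1/17135)) = (-12857 + 2*I*√1166)/(47046 + 30412/17135) = (-12857 + 2*I*√1166)/(806163622/17135) = (-12857 + 2*I*√1166)*(17135/806163622) = -220304695/806163622 + 17135*I*√1166/403081811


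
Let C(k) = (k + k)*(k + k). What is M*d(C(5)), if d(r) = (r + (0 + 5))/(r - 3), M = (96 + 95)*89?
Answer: 1784895/97 ≈ 18401.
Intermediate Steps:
C(k) = 4*k² (C(k) = (2*k)*(2*k) = 4*k²)
M = 16999 (M = 191*89 = 16999)
d(r) = (5 + r)/(-3 + r) (d(r) = (r + 5)/(-3 + r) = (5 + r)/(-3 + r))
M*d(C(5)) = 16999*((5 + 4*5²)/(-3 + 4*5²)) = 16999*((5 + 4*25)/(-3 + 4*25)) = 16999*((5 + 100)/(-3 + 100)) = 16999*(105/97) = 1784895/97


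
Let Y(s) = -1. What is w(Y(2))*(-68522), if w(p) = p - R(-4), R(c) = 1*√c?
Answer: 68522 + 137044*I ≈ 68522.0 + 1.3704e+5*I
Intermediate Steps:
R(c) = √c
w(p) = p - 2*I (w(p) = p - √(-4) = p - 2*I)
w(Y(2))*(-68522) = (-1 - 2*I)*(-68522) = 68522 + 137044*I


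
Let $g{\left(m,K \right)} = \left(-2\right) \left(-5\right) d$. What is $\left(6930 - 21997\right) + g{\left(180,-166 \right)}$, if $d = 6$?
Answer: $-15007$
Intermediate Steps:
$g{\left(m,K \right)} = 60$ ($g{\left(m,K \right)} = \left(-2\right) \left(-5\right) 6 = 10 \cdot 6 = 60$)
$\left(6930 - 21997\right) + g{\left(180,-166 \right)} = \left(6930 - 21997\right) + 60 = -15067 + 60 = -15007$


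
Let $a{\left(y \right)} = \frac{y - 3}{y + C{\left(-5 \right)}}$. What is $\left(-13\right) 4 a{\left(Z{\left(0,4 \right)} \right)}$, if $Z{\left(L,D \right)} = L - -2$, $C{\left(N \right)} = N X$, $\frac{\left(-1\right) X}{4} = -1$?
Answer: $- \frac{26}{9} \approx -2.8889$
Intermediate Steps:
$X = 4$ ($X = \left(-4\right) \left(-1\right) = 4$)
$C{\left(N \right)} = 4 N$ ($C{\left(N \right)} = N 4 = 4 N$)
$Z{\left(L,D \right)} = 2 + L$ ($Z{\left(L,D \right)} = L + 2 = 2 + L$)
$a{\left(y \right)} = \frac{-3 + y}{-20 + y}$ ($a{\left(y \right)} = \frac{y - 3}{y + 4 \left(-5\right)} = \frac{-3 + y}{y - 20} = \frac{-3 + y}{-20 + y}$)
$\left(-13\right) 4 a{\left(Z{\left(0,4 \right)} \right)} = \left(-13\right) 4 \frac{-3 + \left(2 + 0\right)}{-20 + \left(2 + 0\right)} = - 52 \frac{-3 + 2}{-20 + 2} = - 52 \frac{1}{-18} \left(-1\right) = - 52 \left(\left(- \frac{1}{18}\right) \left(-1\right)\right) = \left(-52\right) \frac{1}{18} = - \frac{26}{9}$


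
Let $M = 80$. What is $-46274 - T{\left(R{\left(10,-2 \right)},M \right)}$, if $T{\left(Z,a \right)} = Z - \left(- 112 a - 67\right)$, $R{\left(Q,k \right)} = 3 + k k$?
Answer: $-55308$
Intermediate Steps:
$R{\left(Q,k \right)} = 3 + k^{2}$
$T{\left(Z,a \right)} = 67 + Z + 112 a$ ($T{\left(Z,a \right)} = Z - \left(-67 - 112 a\right) = Z + \left(67 + 112 a\right) = 67 + Z + 112 a$)
$-46274 - T{\left(R{\left(10,-2 \right)},M \right)} = -46274 - \left(67 + \left(3 + \left(-2\right)^{2}\right) + 112 \cdot 80\right) = -46274 - \left(67 + \left(3 + 4\right) + 8960\right) = -46274 - \left(67 + 7 + 8960\right) = -46274 - 9034 = -55308$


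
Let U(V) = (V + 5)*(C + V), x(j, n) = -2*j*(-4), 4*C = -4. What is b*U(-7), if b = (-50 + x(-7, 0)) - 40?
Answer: -2336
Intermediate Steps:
C = -1 (C = (¼)*(-4) = -1)
x(j, n) = 8*j
U(V) = (-1 + V)*(5 + V) (U(V) = (V + 5)*(-1 + V) = (5 + V)*(-1 + V) = (-1 + V)*(5 + V))
b = -146 (b = (-50 + 8*(-7)) - 40 = (-50 - 56) - 40 = -106 - 40 = -146)
b*U(-7) = -146*(-5 + (-7)² + 4*(-7)) = -146*(-5 + 49 - 28) = -146*16 = -2336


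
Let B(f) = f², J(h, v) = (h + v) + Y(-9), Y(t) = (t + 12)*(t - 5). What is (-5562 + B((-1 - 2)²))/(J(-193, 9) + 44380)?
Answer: -609/4906 ≈ -0.12413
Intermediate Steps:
Y(t) = (-5 + t)*(12 + t) (Y(t) = (12 + t)*(-5 + t) = (-5 + t)*(12 + t))
J(h, v) = -42 + h + v (J(h, v) = (h + v) + (-60 + (-9)² + 7*(-9)) = (h + v) + (-60 + 81 - 63) = (h + v) - 42 = -42 + h + v)
(-5562 + B((-1 - 2)²))/(J(-193, 9) + 44380) = (-5562 + ((-1 - 2)²)²)/((-42 - 193 + 9) + 44380) = (-5562 + ((-3)²)²)/(-226 + 44380) = (-5562 + 9²)/44154 = (-5562 + 81)*(1/44154) = -5481*1/44154 = -609/4906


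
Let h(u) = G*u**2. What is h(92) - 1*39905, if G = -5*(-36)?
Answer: 1483615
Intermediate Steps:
G = 180
h(u) = 180*u**2
h(92) - 1*39905 = 180*92**2 - 1*39905 = 180*8464 - 39905 = 1523520 - 39905 = 1483615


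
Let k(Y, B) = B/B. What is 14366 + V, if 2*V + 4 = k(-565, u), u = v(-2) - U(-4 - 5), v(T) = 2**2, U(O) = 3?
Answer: 28729/2 ≈ 14365.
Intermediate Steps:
v(T) = 4
u = 1 (u = 4 - 1*3 = 4 - 3 = 1)
k(Y, B) = 1
V = -3/2 (V = -2 + (1/2)*1 = -2 + 1/2 = -3/2 ≈ -1.5000)
14366 + V = 14366 - 3/2 = 28729/2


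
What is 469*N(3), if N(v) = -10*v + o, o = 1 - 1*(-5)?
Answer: -11256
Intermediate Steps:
o = 6 (o = 1 + 5 = 6)
N(v) = 6 - 10*v (N(v) = -10*v + 6 = 6 - 10*v)
469*N(3) = 469*(6 - 10*3) = 469*(6 - 30) = 469*(-24) = -11256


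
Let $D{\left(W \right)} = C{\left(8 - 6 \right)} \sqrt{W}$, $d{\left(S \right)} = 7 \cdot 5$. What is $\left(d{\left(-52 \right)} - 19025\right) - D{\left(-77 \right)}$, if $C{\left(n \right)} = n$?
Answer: $-18990 - 2 i \sqrt{77} \approx -18990.0 - 17.55 i$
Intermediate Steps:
$d{\left(S \right)} = 35$
$D{\left(W \right)} = 2 \sqrt{W}$ ($D{\left(W \right)} = \left(8 - 6\right) \sqrt{W} = 2 \sqrt{W}$)
$\left(d{\left(-52 \right)} - 19025\right) - D{\left(-77 \right)} = \left(35 - 19025\right) - 2 \sqrt{-77} = -18990 - 2 i \sqrt{77}$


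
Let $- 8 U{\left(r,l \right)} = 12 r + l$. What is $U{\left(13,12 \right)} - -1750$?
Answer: $1729$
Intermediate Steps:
$U{\left(r,l \right)} = - \frac{3 r}{2} - \frac{l}{8}$ ($U{\left(r,l \right)} = - \frac{12 r + l}{8} = - \frac{l + 12 r}{8} = - \frac{3 r}{2} - \frac{l}{8}$)
$U{\left(13,12 \right)} - -1750 = \left(\left(- \frac{3}{2}\right) 13 - \frac{3}{2}\right) - -1750 = \left(- \frac{39}{2} - \frac{3}{2}\right) + 1750 = -21 + 1750 = 1729$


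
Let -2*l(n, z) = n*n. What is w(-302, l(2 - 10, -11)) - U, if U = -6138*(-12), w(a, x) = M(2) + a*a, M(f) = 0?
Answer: 17548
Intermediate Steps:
l(n, z) = -n**2/2 (l(n, z) = -n*n/2 = -n**2/2)
w(a, x) = a**2 (w(a, x) = 0 + a*a = 0 + a**2 = a**2)
U = 73656
w(-302, l(2 - 10, -11)) - U = (-302)**2 - 1*73656 = 91204 - 73656 = 17548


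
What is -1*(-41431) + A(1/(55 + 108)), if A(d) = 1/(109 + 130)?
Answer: 9902010/239 ≈ 41431.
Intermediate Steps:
A(d) = 1/239
-1*(-41431) + A(1/(55 + 108)) = -1*(-41431) + 1/239 = 41431 + 1/239 = 9902010/239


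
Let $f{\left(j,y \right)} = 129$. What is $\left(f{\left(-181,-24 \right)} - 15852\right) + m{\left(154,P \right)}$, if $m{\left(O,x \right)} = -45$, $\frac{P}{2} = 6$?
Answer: $-15768$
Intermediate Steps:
$P = 12$ ($P = 2 \cdot 6 = 12$)
$\left(f{\left(-181,-24 \right)} - 15852\right) + m{\left(154,P \right)} = \left(129 - 15852\right) - 45 = -15723 - 45 = -15768$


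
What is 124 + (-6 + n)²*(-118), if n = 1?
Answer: -2826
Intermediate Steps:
124 + (-6 + n)²*(-118) = 124 + (-6 + 1)²*(-118) = 124 + (-5)²*(-118) = 124 + 25*(-118) = 124 - 2950 = -2826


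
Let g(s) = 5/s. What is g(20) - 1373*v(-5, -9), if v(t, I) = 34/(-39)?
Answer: 186767/156 ≈ 1197.2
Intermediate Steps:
v(t, I) = -34/39 (v(t, I) = 34*(-1/39) = -34/39)
g(20) - 1373*v(-5, -9) = 5/20 - 1373*(-34/39) = 5*(1/20) + 46682/39 = 1/4 + 46682/39 = 186767/156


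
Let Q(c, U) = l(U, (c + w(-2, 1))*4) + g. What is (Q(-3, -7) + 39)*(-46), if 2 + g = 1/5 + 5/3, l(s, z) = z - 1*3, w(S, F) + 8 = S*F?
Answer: 11132/15 ≈ 742.13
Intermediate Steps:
w(S, F) = -8 + F*S (w(S, F) = -8 + S*F = -8 + F*S)
l(s, z) = -3 + z (l(s, z) = z - 3 = -3 + z)
g = -2/15 (g = -2 + (1/5 + 5/3) = -2 + (1*(⅕) + 5*(⅓)) = -2 + (⅕ + 5/3) = -2 + 28/15 = -2/15 ≈ -0.13333)
Q(c, U) = -647/15 + 4*c (Q(c, U) = (-3 + (c + (-8 + 1*(-2)))*4) - 2/15 = (-3 + (c + (-8 - 2))*4) - 2/15 = (-3 + (c - 10)*4) - 2/15 = (-3 + (-10 + c)*4) - 2/15 = (-3 + (-40 + 4*c)) - 2/15 = (-43 + 4*c) - 2/15 = -647/15 + 4*c)
(Q(-3, -7) + 39)*(-46) = ((-647/15 + 4*(-3)) + 39)*(-46) = ((-647/15 - 12) + 39)*(-46) = (-827/15 + 39)*(-46) = -242/15*(-46) = 11132/15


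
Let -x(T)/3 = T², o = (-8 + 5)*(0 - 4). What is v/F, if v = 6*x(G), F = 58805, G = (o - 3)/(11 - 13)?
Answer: -729/117610 ≈ -0.0061985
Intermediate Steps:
o = 12 (o = -3*(-4) = 12)
G = -9/2 (G = (12 - 3)/(11 - 13) = 9/(-2) = 9*(-½) = -9/2 ≈ -4.5000)
x(T) = -3*T²
v = -729/2 (v = 6*(-3*(-9/2)²) = 6*(-3*81/4) = 6*(-243/4) = -729/2 ≈ -364.50)
v/F = -729/2/58805 = -729/2*1/58805 = -729/117610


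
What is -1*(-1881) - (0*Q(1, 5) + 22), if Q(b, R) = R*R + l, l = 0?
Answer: 1859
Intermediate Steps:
Q(b, R) = R² (Q(b, R) = R*R + 0 = R² + 0 = R²)
-1*(-1881) - (0*Q(1, 5) + 22) = -1*(-1881) - (0*5² + 22) = 1881 - (0*25 + 22) = 1881 - (0 + 22) = 1881 - 1*22 = 1881 - 22 = 1859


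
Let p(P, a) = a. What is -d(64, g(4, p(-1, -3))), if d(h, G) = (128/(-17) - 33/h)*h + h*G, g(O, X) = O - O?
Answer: 8753/17 ≈ 514.88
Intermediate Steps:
g(O, X) = 0
d(h, G) = G*h + h*(-128/17 - 33/h) (d(h, G) = (128*(-1/17) - 33/h)*h + G*h = (-128/17 - 33/h)*h + G*h = h*(-128/17 - 33/h) + G*h = G*h + h*(-128/17 - 33/h))
-d(64, g(4, p(-1, -3))) = -(-33 - 128/17*64 + 0*64) = -(-33 - 8192/17 + 0) = -1*(-8753/17) = 8753/17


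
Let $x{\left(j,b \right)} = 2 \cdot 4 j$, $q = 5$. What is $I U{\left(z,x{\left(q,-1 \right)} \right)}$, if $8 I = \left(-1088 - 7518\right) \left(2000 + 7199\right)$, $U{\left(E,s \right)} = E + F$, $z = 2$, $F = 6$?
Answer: $-79166594$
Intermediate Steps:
$x{\left(j,b \right)} = 8 j$
$U{\left(E,s \right)} = 6 + E$ ($U{\left(E,s \right)} = E + 6 = 6 + E$)
$I = - \frac{39583297}{4}$ ($I = \frac{\left(-1088 - 7518\right) \left(2000 + 7199\right)}{8} = \frac{\left(-8606\right) 9199}{8} = \frac{1}{8} \left(-79166594\right) = - \frac{39583297}{4} \approx -9.8958 \cdot 10^{6}$)
$I U{\left(z,x{\left(q,-1 \right)} \right)} = - \frac{39583297 \left(6 + 2\right)}{4} = \left(- \frac{39583297}{4}\right) 8 = -79166594$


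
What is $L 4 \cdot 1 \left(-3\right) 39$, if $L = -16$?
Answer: $7488$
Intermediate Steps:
$L 4 \cdot 1 \left(-3\right) 39 = - 16 \cdot 4 \cdot 1 \left(-3\right) 39 = - 16 \cdot 4 \left(-3\right) 39 = \left(-16\right) \left(-12\right) 39 = 192 \cdot 39 = 7488$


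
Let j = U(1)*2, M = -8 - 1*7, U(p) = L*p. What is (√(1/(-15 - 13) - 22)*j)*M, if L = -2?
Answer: 30*I*√4319/7 ≈ 281.65*I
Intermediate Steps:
U(p) = -2*p
M = -15 (M = -8 - 7 = -15)
j = -4 (j = -2*1*2 = -2*2 = -4)
(√(1/(-15 - 13) - 22)*j)*M = (√(1/(-15 - 13) - 22)*(-4))*(-15) = (√(1/(-28) - 22)*(-4))*(-15) = (√(-1/28 - 22)*(-4))*(-15) = (√(-617/28)*(-4))*(-15) = ((I*√4319/14)*(-4))*(-15) = -2*I*√4319/7*(-15) = 30*I*√4319/7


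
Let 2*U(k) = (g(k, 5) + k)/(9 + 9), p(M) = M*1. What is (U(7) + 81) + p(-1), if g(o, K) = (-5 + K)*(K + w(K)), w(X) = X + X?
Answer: 2887/36 ≈ 80.194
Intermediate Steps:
w(X) = 2*X
g(o, K) = 3*K*(-5 + K) (g(o, K) = (-5 + K)*(K + 2*K) = (-5 + K)*(3*K) = 3*K*(-5 + K))
p(M) = M
U(k) = k/36 (U(k) = ((3*5*(-5 + 5) + k)/(9 + 9))/2 = ((3*5*0 + k)/18)/2 = ((0 + k)*(1/18))/2 = (k*(1/18))/2 = (k/18)/2 = k/36)
(U(7) + 81) + p(-1) = ((1/36)*7 + 81) - 1 = (7/36 + 81) - 1 = 2923/36 - 1 = 2887/36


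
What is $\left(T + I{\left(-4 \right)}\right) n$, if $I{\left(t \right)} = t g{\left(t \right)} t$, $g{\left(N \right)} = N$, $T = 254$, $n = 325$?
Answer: $61750$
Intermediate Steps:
$I{\left(t \right)} = t^{3}$ ($I{\left(t \right)} = t t t = t^{2} t = t^{3}$)
$\left(T + I{\left(-4 \right)}\right) n = \left(254 + \left(-4\right)^{3}\right) 325 = \left(254 - 64\right) 325 = 190 \cdot 325 = 61750$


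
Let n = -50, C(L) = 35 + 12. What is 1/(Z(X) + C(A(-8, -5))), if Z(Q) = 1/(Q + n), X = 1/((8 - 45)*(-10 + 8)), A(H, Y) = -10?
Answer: 3699/173779 ≈ 0.021286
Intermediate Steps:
C(L) = 47
X = 1/74 (X = 1/(-37*(-2)) = 1/74 ≈ 0.013514)
Z(Q) = 1/(-50 + Q) (Z(Q) = 1/(Q - 50) = 1/(-50 + Q))
1/(Z(X) + C(A(-8, -5))) = 1/(1/(-50 + 1/74) + 47) = 1/(1/(-3699/74) + 47) = 1/(-74/3699 + 47) = 1/(173779/3699) = 3699/173779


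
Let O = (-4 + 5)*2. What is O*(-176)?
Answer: -352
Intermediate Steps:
O = 2 (O = 1*2 = 2)
O*(-176) = 2*(-176) = -352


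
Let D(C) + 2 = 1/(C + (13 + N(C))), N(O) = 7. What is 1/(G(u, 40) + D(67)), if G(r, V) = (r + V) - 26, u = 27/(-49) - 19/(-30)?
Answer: 14210/171853 ≈ 0.082687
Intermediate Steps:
u = 121/1470 (u = 27*(-1/49) - 19*(-1/30) = -27/49 + 19/30 = 121/1470 ≈ 0.082313)
G(r, V) = -26 + V + r (G(r, V) = (V + r) - 26 = -26 + V + r)
D(C) = -2 + 1/(20 + C) (D(C) = -2 + 1/(C + (13 + 7)) = -2 + 1/(C + 20) = -2 + 1/(20 + C))
1/(G(u, 40) + D(67)) = 1/((-26 + 40 + 121/1470) + (-39 - 2*67)/(20 + 67)) = 1/(20701/1470 + (-39 - 134)/87) = 1/(20701/1470 + (1/87)*(-173)) = 1/(20701/1470 - 173/87) = 1/(171853/14210) = 14210/171853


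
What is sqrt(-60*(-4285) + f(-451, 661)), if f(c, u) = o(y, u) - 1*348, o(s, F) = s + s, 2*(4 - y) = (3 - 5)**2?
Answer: 2*sqrt(64189) ≈ 506.71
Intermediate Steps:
y = 2 (y = 4 - (3 - 5)**2/2 = 4 - 1/2*(-2)**2 = 4 - 1/2*4 = 4 - 2 = 2)
o(s, F) = 2*s
f(c, u) = -344 (f(c, u) = 2*2 - 1*348 = 4 - 348 = -344)
sqrt(-60*(-4285) + f(-451, 661)) = sqrt(-60*(-4285) - 344) = sqrt(257100 - 344) = sqrt(256756) = 2*sqrt(64189)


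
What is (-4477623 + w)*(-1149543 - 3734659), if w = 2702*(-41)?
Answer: 22410696877810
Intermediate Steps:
w = -110782
(-4477623 + w)*(-1149543 - 3734659) = (-4477623 - 110782)*(-1149543 - 3734659) = -4588405*(-4884202) = 22410696877810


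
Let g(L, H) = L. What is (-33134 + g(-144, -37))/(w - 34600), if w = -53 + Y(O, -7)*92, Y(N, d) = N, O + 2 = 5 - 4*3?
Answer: 33278/35481 ≈ 0.93791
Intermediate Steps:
O = -9 (O = -2 + (5 - 4*3) = -2 + (5 - 12) = -2 - 7 = -9)
w = -881 (w = -53 - 9*92 = -53 - 828 = -881)
(-33134 + g(-144, -37))/(w - 34600) = (-33134 - 144)/(-881 - 34600) = -33278/(-35481) = -33278*(-1/35481) = 33278/35481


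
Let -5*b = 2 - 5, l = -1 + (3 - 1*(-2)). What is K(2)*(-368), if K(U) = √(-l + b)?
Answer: -368*I*√85/5 ≈ -678.56*I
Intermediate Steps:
l = 4 (l = -1 + (3 + 2) = -1 + 5 = 4)
b = ⅗ (b = -(2 - 5)/5 = -⅕*(-3) = ⅗ ≈ 0.60000)
K(U) = I*√85/5 (K(U) = √(-1*4 + ⅗) = √(-4 + ⅗) = √(-17/5) = I*√85/5)
K(2)*(-368) = (I*√85/5)*(-368) = -368*I*√85/5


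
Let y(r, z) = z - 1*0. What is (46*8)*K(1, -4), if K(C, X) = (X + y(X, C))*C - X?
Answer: 368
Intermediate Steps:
y(r, z) = z (y(r, z) = z + 0 = z)
K(C, X) = -X + C*(C + X) (K(C, X) = (X + C)*C - X = (C + X)*C - X = C*(C + X) - X = -X + C*(C + X))
(46*8)*K(1, -4) = (46*8)*(1² - 1*(-4) + 1*(-4)) = 368*(1 + 4 - 4) = 368*1 = 368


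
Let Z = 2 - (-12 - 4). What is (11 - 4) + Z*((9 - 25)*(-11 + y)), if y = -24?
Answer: 10087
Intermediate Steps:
Z = 18 (Z = 2 - 1*(-16) = 2 + 16 = 18)
(11 - 4) + Z*((9 - 25)*(-11 + y)) = (11 - 4) + 18*((9 - 25)*(-11 - 24)) = 7 + 18*(-16*(-35)) = 7 + 18*560 = 7 + 10080 = 10087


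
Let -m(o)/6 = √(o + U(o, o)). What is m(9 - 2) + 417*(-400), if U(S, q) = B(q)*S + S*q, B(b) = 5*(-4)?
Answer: -166800 - 12*I*√21 ≈ -1.668e+5 - 54.991*I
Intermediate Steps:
B(b) = -20
U(S, q) = -20*S + S*q
m(o) = -6*√(o + o*(-20 + o))
m(9 - 2) + 417*(-400) = -6*√(-19 + (9 - 2))*√(9 - 2) + 417*(-400) = -6*√7*√(-19 + 7) - 166800 = -6*2*I*√21 - 166800 = -12*I*√21 - 166800 = -166800 - 12*I*√21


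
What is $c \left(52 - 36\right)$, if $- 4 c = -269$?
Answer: $1076$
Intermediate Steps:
$c = \frac{269}{4}$ ($c = \left(- \frac{1}{4}\right) \left(-269\right) = \frac{269}{4} \approx 67.25$)
$c \left(52 - 36\right) = \frac{269 \left(52 - 36\right)}{4} = \frac{269}{4} \cdot 16 = 1076$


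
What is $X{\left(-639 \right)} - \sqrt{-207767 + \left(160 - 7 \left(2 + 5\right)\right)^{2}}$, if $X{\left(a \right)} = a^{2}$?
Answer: $408321 - i \sqrt{195446} \approx 4.0832 \cdot 10^{5} - 442.09 i$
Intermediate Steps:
$X{\left(-639 \right)} - \sqrt{-207767 + \left(160 - 7 \left(2 + 5\right)\right)^{2}} = \left(-639\right)^{2} - \sqrt{-207767 + \left(160 - 7 \left(2 + 5\right)\right)^{2}} = 408321 - \sqrt{-207767 + \left(160 - 49\right)^{2}} = 408321 - \sqrt{-207767 + 111^{2}} = 408321 - \sqrt{-207767 + 12321} = 408321 - \sqrt{-195446} = 408321 - i \sqrt{195446}$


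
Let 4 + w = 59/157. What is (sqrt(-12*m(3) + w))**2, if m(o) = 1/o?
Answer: -1197/157 ≈ -7.6242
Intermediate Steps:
w = -569/157 (w = -4 + 59/157 = -569/157 ≈ -3.6242)
m(o) = 1/o
(sqrt(-12*m(3) + w))**2 = (sqrt(-12/3 - 569/157))**2 = (sqrt(-12*1/3 - 569/157))**2 = (sqrt(-4 - 569/157))**2 = (sqrt(-1197/157))**2 = (3*I*sqrt(20881)/157)**2 = -1197/157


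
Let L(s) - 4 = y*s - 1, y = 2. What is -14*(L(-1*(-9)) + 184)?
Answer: -2870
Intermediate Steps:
L(s) = 3 + 2*s (L(s) = 4 + (2*s - 1) = 4 + (-1 + 2*s) = 3 + 2*s)
-14*(L(-1*(-9)) + 184) = -14*((3 + 2*(-1*(-9))) + 184) = -14*((3 + 2*9) + 184) = -14*((3 + 18) + 184) = -14*(21 + 184) = -14*205 = -2870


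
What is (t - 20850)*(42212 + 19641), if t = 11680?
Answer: -567192010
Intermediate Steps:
(t - 20850)*(42212 + 19641) = (11680 - 20850)*(42212 + 19641) = -9170*61853 = -567192010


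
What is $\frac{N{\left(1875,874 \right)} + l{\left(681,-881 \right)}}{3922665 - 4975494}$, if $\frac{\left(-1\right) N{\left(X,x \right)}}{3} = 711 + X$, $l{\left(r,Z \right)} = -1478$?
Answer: $\frac{9236}{1052829} \approx 0.0087726$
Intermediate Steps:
$N{\left(X,x \right)} = -2133 - 3 X$ ($N{\left(X,x \right)} = - 3 \left(711 + X\right) = -2133 - 3 X$)
$\frac{N{\left(1875,874 \right)} + l{\left(681,-881 \right)}}{3922665 - 4975494} = \frac{\left(-2133 - 5625\right) - 1478}{3922665 - 4975494} = \frac{\left(-2133 - 5625\right) - 1478}{-1052829} = \left(-7758 - 1478\right) \left(- \frac{1}{1052829}\right) = \left(-9236\right) \left(- \frac{1}{1052829}\right) = \frac{9236}{1052829}$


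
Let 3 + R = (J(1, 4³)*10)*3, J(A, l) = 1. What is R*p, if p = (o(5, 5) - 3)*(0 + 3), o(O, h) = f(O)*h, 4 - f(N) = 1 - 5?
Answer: 2997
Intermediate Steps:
f(N) = 8 (f(N) = 4 - (1 - 5) = 4 - 1*(-4) = 4 + 4 = 8)
o(O, h) = 8*h
R = 27 (R = -3 + (1*10)*3 = -3 + 10*3 = -3 + 30 = 27)
p = 111 (p = (8*5 - 3)*(0 + 3) = (40 - 3)*3 = 37*3 = 111)
R*p = 27*111 = 2997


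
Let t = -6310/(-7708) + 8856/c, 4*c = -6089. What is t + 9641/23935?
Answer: -2581648454589/561682788610 ≈ -4.5963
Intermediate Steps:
c = -6089/4 (c = (¼)*(-6089) = -6089/4 ≈ -1522.3)
t = -117313301/23467006 (t = -6310/(-7708) + 8856/(-6089/4) = -6310*(-1/7708) + 8856*(-4/6089) = 3155/3854 - 35424/6089 = -117313301/23467006 ≈ -4.9991)
t + 9641/23935 = -117313301/23467006 + 9641/23935 = -2581648454589/561682788610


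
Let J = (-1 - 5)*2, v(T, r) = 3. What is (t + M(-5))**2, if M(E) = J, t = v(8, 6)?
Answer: 81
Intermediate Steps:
t = 3
J = -12 (J = -6*2 = -12)
M(E) = -12
(t + M(-5))**2 = (3 - 12)**2 = (-9)**2 = 81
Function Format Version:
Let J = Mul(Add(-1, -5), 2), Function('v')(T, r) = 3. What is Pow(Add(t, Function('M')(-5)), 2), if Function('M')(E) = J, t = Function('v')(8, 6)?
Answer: 81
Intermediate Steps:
t = 3
J = -12 (J = Mul(-6, 2) = -12)
Function('M')(E) = -12
Pow(Add(t, Function('M')(-5)), 2) = Pow(Add(3, -12), 2) = Pow(-9, 2) = 81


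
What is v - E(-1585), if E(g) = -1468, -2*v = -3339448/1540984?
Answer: 565958559/385246 ≈ 1469.1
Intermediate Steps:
v = 417431/385246 (v = -(-1669724)/1540984 = -½*(-417431/192623) = 417431/385246 ≈ 1.0835)
v - E(-1585) = 417431/385246 - 1*(-1468) = 417431/385246 + 1468 = 565958559/385246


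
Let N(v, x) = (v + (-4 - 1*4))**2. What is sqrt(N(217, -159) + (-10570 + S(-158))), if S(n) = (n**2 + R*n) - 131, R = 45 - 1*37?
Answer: 2*sqrt(14170) ≈ 238.08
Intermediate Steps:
R = 8 (R = 45 - 37 = 8)
N(v, x) = (-8 + v)**2 (N(v, x) = (v + (-4 - 4))**2 = (v - 8)**2 = (-8 + v)**2)
S(n) = -131 + n**2 + 8*n (S(n) = (n**2 + 8*n) - 131 = -131 + n**2 + 8*n)
sqrt(N(217, -159) + (-10570 + S(-158))) = sqrt((-8 + 217)**2 + (-10570 + (-131 + (-158)**2 + 8*(-158)))) = sqrt(209**2 + (-10570 + (-131 + 24964 - 1264))) = sqrt(43681 + (-10570 + 23569)) = sqrt(43681 + 12999) = sqrt(56680) = 2*sqrt(14170)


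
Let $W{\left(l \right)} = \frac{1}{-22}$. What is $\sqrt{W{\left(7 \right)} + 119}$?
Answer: $\frac{\sqrt{57574}}{22} \approx 10.907$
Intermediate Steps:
$W{\left(l \right)} = - \frac{1}{22}$
$\sqrt{W{\left(7 \right)} + 119} = \sqrt{- \frac{1}{22} + 119} = \sqrt{\frac{2617}{22}} = \frac{\sqrt{57574}}{22}$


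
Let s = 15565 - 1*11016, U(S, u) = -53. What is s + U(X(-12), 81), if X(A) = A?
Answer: 4496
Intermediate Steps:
s = 4549 (s = 15565 - 11016 = 4549)
s + U(X(-12), 81) = 4549 - 53 = 4496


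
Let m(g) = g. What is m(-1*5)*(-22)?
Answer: 110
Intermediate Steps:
m(-1*5)*(-22) = -1*5*(-22) = -5*(-22) = 110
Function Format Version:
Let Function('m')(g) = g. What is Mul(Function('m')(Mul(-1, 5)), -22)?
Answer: 110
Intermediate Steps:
Mul(Function('m')(Mul(-1, 5)), -22) = Mul(Mul(-1, 5), -22) = Mul(-5, -22) = 110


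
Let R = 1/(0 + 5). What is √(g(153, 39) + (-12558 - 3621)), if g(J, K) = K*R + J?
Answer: 3*I*√44495/5 ≈ 126.56*I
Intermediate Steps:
R = ⅕ (R = 1/5 = ⅕ ≈ 0.20000)
g(J, K) = J + K/5 (g(J, K) = K*(⅕) + J = K/5 + J = J + K/5)
√(g(153, 39) + (-12558 - 3621)) = √((153 + (⅕)*39) + (-12558 - 3621)) = √((153 + 39/5) - 16179) = √(804/5 - 16179) = √(-80091/5) = 3*I*√44495/5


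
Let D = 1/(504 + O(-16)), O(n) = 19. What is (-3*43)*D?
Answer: -129/523 ≈ -0.24665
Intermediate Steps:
D = 1/523 (D = 1/(504 + 19) = 1/523 ≈ 0.0019120)
(-3*43)*D = -3*43*(1/523) = -129*1/523 = -129/523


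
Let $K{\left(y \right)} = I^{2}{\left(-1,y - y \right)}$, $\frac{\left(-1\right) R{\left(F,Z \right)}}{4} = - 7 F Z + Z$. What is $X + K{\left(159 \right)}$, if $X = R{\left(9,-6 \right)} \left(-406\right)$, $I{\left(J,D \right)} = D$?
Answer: $604128$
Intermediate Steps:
$R{\left(F,Z \right)} = - 4 Z + 28 F Z$ ($R{\left(F,Z \right)} = - 4 \left(- 7 F Z + Z\right) = - 4 \left(Z - 7 F Z\right) = - 4 Z + 28 F Z$)
$K{\left(y \right)} = 0$ ($K{\left(y \right)} = \left(y - y\right)^{2} = 0^{2} = 0$)
$X = 604128$ ($X = 4 \left(-6\right) \left(-1 + 7 \cdot 9\right) \left(-406\right) = 4 \left(-6\right) \left(-1 + 63\right) \left(-406\right) = 4 \left(-6\right) 62 \left(-406\right) = \left(-1488\right) \left(-406\right) = 604128$)
$X + K{\left(159 \right)} = 604128 + 0 = 604128$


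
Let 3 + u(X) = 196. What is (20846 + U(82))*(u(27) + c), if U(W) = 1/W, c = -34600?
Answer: -58814396811/82 ≈ -7.1725e+8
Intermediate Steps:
u(X) = 193 (u(X) = -3 + 196 = 193)
(20846 + U(82))*(u(27) + c) = (20846 + 1/82)*(193 - 34600) = (20846 + 1/82)*(-34407) = (1709373/82)*(-34407) = -58814396811/82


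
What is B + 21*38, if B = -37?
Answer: 761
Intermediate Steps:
B + 21*38 = -37 + 21*38 = -37 + 798 = 761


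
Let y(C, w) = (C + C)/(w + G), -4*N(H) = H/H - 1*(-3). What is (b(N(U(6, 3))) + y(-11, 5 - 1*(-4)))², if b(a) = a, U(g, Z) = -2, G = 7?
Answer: 361/64 ≈ 5.6406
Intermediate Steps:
N(H) = -1 (N(H) = -(H/H - 1*(-3))/4 = -(1 + 3)/4 = -¼*4 = -1)
y(C, w) = 2*C/(7 + w) (y(C, w) = (C + C)/(w + 7) = (2*C)/(7 + w) = 2*C/(7 + w))
(b(N(U(6, 3))) + y(-11, 5 - 1*(-4)))² = (-1 + 2*(-11)/(7 + (5 - 1*(-4))))² = (-1 + 2*(-11)/(7 + (5 + 4)))² = (-1 + 2*(-11)/(7 + 9))² = (-1 + 2*(-11)/16)² = (-1 + 2*(-11)*(1/16))² = (-1 - 11/8)² = (-19/8)² = 361/64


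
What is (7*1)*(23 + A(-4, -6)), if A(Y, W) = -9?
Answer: 98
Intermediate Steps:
(7*1)*(23 + A(-4, -6)) = (7*1)*(23 - 9) = 7*14 = 98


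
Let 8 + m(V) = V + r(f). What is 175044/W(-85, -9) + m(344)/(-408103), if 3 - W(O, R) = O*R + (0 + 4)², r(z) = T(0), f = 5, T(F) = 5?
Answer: -35718123415/158752067 ≈ -224.99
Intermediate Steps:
r(z) = 5
m(V) = -3 + V (m(V) = -8 + (V + 5) = -8 + (5 + V) = -3 + V)
W(O, R) = -13 - O*R (W(O, R) = 3 - (O*R + (0 + 4)²) = 3 - (O*R + 4²) = 3 - (O*R + 16) = 3 - (16 + O*R) = 3 + (-16 - O*R) = -13 - O*R)
175044/W(-85, -9) + m(344)/(-408103) = 175044/(-13 - 1*(-85)*(-9)) + (-3 + 344)/(-408103) = 175044/(-13 - 765) + 341*(-1/408103) = 175044/(-778) - 341/408103 = 175044*(-1/778) - 341/408103 = -87522/389 - 341/408103 = -35718123415/158752067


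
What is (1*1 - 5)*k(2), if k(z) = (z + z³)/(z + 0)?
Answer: -20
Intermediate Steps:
k(z) = (z + z³)/z
(1*1 - 5)*k(2) = (1*1 - 5)*(1 + 2²) = (1 - 5)*(1 + 4) = -4*5 = -20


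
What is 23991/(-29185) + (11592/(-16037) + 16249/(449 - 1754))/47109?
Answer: -23311357000628/28348571646135 ≈ -0.82231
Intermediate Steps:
23991/(-29185) + (11592/(-16037) + 16249/(449 - 1754))/47109 = 23991*(-1/29185) + (11592*(-1/16037) + 16249/(-1305))*(1/47109) = -23991/29185 + (-1656/2291 + 16249*(-1/1305))*(1/47109) = -23991/29185 + (-1656/2291 - 16249/1305)*(1/47109) = -23991/29185 - 1358191/103095*1/47109 = -23991/29185 - 1358191/4856702355 = -23311357000628/28348571646135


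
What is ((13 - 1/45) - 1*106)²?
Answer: 17522596/2025 ≈ 8653.1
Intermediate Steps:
((13 - 1/45) - 1*106)² = ((13 - 1*1/45) - 106)² = ((13 - 1/45) - 106)² = (584/45 - 106)² = (-4186/45)² = 17522596/2025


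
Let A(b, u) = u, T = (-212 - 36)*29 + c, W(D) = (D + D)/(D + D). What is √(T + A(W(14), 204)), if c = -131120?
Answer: 2*I*√34527 ≈ 371.63*I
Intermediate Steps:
W(D) = 1 (W(D) = (2*D)/((2*D)) = (2*D)*(1/(2*D)) = 1)
T = -138312 (T = (-212 - 36)*29 - 131120 = -248*29 - 131120 = -7192 - 131120 = -138312)
√(T + A(W(14), 204)) = √(-138312 + 204) = √(-138108) = 2*I*√34527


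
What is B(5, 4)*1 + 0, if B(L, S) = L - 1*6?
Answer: -1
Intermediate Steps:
B(L, S) = -6 + L (B(L, S) = L - 6 = -6 + L)
B(5, 4)*1 + 0 = (-6 + 5)*1 + 0 = -1*1 + 0 = -1 + 0 = -1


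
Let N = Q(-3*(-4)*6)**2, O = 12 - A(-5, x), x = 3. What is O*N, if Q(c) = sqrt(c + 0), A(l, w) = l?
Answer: 1224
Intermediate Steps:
Q(c) = sqrt(c)
O = 17 (O = 12 - 1*(-5) = 12 + 5 = 17)
N = 72 (N = (sqrt(-3*(-4)*6))**2 = (sqrt(12*6))**2 = (sqrt(72))**2 = (6*sqrt(2))**2 = 72)
O*N = 17*72 = 1224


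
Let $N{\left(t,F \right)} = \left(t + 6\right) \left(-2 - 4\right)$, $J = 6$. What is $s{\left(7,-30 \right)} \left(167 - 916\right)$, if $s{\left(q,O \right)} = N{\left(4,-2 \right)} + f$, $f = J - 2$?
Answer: $41944$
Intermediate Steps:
$N{\left(t,F \right)} = -36 - 6 t$ ($N{\left(t,F \right)} = \left(6 + t\right) \left(-6\right) = -36 - 6 t$)
$f = 4$ ($f = 6 - 2 = 4$)
$s{\left(q,O \right)} = -56$ ($s{\left(q,O \right)} = \left(-36 - 24\right) + 4 = -60 + 4 = -56$)
$s{\left(7,-30 \right)} \left(167 - 916\right) = - 56 \left(167 - 916\right) = \left(-56\right) \left(-749\right) = 41944$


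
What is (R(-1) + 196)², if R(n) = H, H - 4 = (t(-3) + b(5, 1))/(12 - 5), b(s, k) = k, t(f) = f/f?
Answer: 1965604/49 ≈ 40114.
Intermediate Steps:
t(f) = 1
H = 30/7 (H = 4 + (1 + 1)/(12 - 5) = 4 + 2/7 = 30/7 ≈ 4.2857)
R(n) = 30/7
(R(-1) + 196)² = (30/7 + 196)² = (1402/7)² = 1965604/49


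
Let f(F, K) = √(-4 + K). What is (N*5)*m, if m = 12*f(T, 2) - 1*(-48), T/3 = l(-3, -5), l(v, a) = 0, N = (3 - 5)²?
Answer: 960 + 240*I*√2 ≈ 960.0 + 339.41*I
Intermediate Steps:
N = 4 (N = (-2)² = 4)
T = 0 (T = 3*0 = 0)
m = 48 + 12*I*√2 (m = 12*√(-4 + 2) - 1*(-48) = 12*√(-2) + 48 = 12*(I*√2) + 48 = 12*I*√2 + 48 = 48 + 12*I*√2 ≈ 48.0 + 16.971*I)
(N*5)*m = (4*5)*(48 + 12*I*√2) = 20*(48 + 12*I*√2) = 960 + 240*I*√2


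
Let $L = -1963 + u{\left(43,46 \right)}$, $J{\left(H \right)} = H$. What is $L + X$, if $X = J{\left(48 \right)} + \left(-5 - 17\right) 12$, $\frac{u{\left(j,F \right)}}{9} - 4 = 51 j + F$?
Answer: $18008$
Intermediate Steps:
$u{\left(j,F \right)} = 36 + 9 F + 459 j$ ($u{\left(j,F \right)} = 36 + 9 \left(51 j + F\right) = 36 + 9 \left(F + 51 j\right) = 36 + \left(9 F + 459 j\right) = 36 + 9 F + 459 j$)
$X = -216$ ($X = 48 + \left(-5 - 17\right) 12 = 48 - 264 = -216$)
$L = 18224$ ($L = -1963 + \left(36 + 9 \cdot 46 + 459 \cdot 43\right) = -1963 + \left(36 + 414 + 19737\right) = -1963 + 20187 = 18224$)
$L + X = 18224 - 216 = 18008$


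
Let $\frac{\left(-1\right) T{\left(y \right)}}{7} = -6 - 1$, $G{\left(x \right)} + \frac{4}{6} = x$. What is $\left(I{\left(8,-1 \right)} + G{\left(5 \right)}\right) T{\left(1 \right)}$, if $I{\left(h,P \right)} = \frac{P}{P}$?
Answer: $\frac{784}{3} \approx 261.33$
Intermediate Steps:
$I{\left(h,P \right)} = 1$
$G{\left(x \right)} = - \frac{2}{3} + x$
$T{\left(y \right)} = 49$ ($T{\left(y \right)} = - 7 \left(-6 - 1\right) = \left(-7\right) \left(-7\right) = 49$)
$\left(I{\left(8,-1 \right)} + G{\left(5 \right)}\right) T{\left(1 \right)} = \left(1 + \left(- \frac{2}{3} + 5\right)\right) 49 = \left(1 + \frac{13}{3}\right) 49 = \frac{16}{3} \cdot 49 = \frac{784}{3}$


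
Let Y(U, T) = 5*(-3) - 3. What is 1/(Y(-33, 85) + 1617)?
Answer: 1/1599 ≈ 0.00062539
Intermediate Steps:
Y(U, T) = -18 (Y(U, T) = -15 - 3 = -18)
1/(Y(-33, 85) + 1617) = 1/(-18 + 1617) = 1/1599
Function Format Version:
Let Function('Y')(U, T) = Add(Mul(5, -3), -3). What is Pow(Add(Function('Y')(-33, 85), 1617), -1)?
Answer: Rational(1, 1599) ≈ 0.00062539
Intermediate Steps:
Function('Y')(U, T) = -18 (Function('Y')(U, T) = Add(-15, -3) = -18)
Pow(Add(Function('Y')(-33, 85), 1617), -1) = Pow(Add(-18, 1617), -1) = Pow(1599, -1) = Rational(1, 1599)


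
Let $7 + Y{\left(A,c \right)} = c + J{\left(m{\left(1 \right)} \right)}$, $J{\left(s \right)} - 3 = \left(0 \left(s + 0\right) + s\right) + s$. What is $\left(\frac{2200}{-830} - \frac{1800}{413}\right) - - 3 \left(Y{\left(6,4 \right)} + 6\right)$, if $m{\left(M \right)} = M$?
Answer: $\frac{582436}{34279} \approx 16.991$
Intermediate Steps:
$J{\left(s \right)} = 3 + 2 s$ ($J{\left(s \right)} = 3 + \left(\left(0 \left(s + 0\right) + s\right) + s\right) = 3 + \left(\left(0 s + s\right) + s\right) = 3 + \left(\left(0 + s\right) + s\right) = 3 + \left(s + s\right) = 3 + 2 s$)
$Y{\left(A,c \right)} = -2 + c$ ($Y{\left(A,c \right)} = -7 + \left(c + \left(3 + 2 \cdot 1\right)\right) = -7 + \left(c + \left(3 + 2\right)\right) = -7 + \left(c + 5\right) = -7 + \left(5 + c\right) = -2 + c$)
$\left(\frac{2200}{-830} - \frac{1800}{413}\right) - - 3 \left(Y{\left(6,4 \right)} + 6\right) = \left(\frac{2200}{-830} - \frac{1800}{413}\right) - - 3 \left(\left(-2 + 4\right) + 6\right) = \left(2200 \left(- \frac{1}{830}\right) - \frac{1800}{413}\right) - - 3 \left(2 + 6\right) = \left(- \frac{220}{83} - \frac{1800}{413}\right) - \left(-3\right) 8 = - \frac{240260}{34279} - -24 = - \frac{240260}{34279} + 24 = \frac{582436}{34279}$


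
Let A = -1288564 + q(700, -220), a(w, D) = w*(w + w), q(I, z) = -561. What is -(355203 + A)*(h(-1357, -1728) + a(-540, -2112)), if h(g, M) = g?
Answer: 543395978246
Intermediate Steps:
a(w, D) = 2*w² (a(w, D) = w*(2*w) = 2*w²)
A = -1289125 (A = -1288564 - 561 = -1289125)
-(355203 + A)*(h(-1357, -1728) + a(-540, -2112)) = -(355203 - 1289125)*(-1357 + 2*(-540)²) = -(-933922)*(-1357 + 2*291600) = -(-933922)*(-1357 + 583200) = -(-933922)*581843 = -1*(-543395978246) = 543395978246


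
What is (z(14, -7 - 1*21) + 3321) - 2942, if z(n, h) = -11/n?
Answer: 5295/14 ≈ 378.21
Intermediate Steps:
z(n, h) = -11/n
(z(14, -7 - 1*21) + 3321) - 2942 = (-11/14 + 3321) - 2942 = 46483/14 - 2942 = 5295/14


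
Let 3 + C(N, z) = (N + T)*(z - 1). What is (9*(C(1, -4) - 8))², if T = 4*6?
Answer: 1498176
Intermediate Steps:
T = 24
C(N, z) = -3 + (-1 + z)*(24 + N) (C(N, z) = -3 + (N + 24)*(z - 1) = -3 + (24 + N)*(-1 + z) = -3 + (-1 + z)*(24 + N))
(9*(C(1, -4) - 8))² = (9*((-27 - 1*1 + 24*(-4) + 1*(-4)) - 8))² = (9*((-27 - 1 - 96 - 4) - 8))² = (9*(-128 - 8))² = (9*(-136))² = (-1224)² = 1498176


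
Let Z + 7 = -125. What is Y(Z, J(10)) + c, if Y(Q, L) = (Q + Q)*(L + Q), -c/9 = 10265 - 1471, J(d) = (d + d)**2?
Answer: -149898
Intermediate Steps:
J(d) = 4*d**2 (J(d) = (2*d)**2 = 4*d**2)
Z = -132 (Z = -7 - 125 = -132)
c = -79146 (c = -9*(10265 - 1471) = -9*8794 = -79146)
Y(Q, L) = 2*Q*(L + Q) (Y(Q, L) = (2*Q)*(L + Q) = 2*Q*(L + Q))
Y(Z, J(10)) + c = 2*(-132)*(4*10**2 - 132) - 79146 = 2*(-132)*(4*100 - 132) - 79146 = 2*(-132)*(400 - 132) - 79146 = 2*(-132)*268 - 79146 = -70752 - 79146 = -149898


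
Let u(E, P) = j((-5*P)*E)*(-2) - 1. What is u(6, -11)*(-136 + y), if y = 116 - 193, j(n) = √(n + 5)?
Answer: 213 + 426*√335 ≈ 8010.1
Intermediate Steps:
j(n) = √(5 + n)
u(E, P) = -1 - 2*√(5 - 5*E*P) (u(E, P) = √(5 + (-5*P)*E)*(-2) - 1 = √(5 - 5*E*P)*(-2) - 1 = -2*√(5 - 5*E*P) - 1 = -1 - 2*√(5 - 5*E*P))
y = -77
u(6, -11)*(-136 + y) = (-1 - 2*√(5 - 5*6*(-11)))*(-136 - 77) = (-1 - 2*√(5 + 330))*(-213) = (-1 - 2*√335)*(-213) = 213 + 426*√335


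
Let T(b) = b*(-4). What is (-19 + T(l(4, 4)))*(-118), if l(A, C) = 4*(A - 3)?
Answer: 4130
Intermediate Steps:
l(A, C) = -12 + 4*A (l(A, C) = 4*(-3 + A) = -12 + 4*A)
T(b) = -4*b
(-19 + T(l(4, 4)))*(-118) = (-19 - 4*(-12 + 4*4))*(-118) = (-19 - 4*(-12 + 16))*(-118) = (-19 - 4*4)*(-118) = (-19 - 16)*(-118) = -35*(-118) = 4130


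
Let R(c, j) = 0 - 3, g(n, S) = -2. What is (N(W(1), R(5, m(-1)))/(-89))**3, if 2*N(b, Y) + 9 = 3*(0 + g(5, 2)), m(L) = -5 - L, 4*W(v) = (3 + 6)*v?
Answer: 3375/5639752 ≈ 0.00059843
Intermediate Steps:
W(v) = 9*v/4 (W(v) = ((3 + 6)*v)/4 = (9*v)/4 = 9*v/4)
R(c, j) = -3
N(b, Y) = -15/2 (N(b, Y) = -9/2 + (3*(0 - 2))/2 = -9/2 + (3*(-2))/2 = -9/2 + (1/2)*(-6) = -9/2 - 3 = -15/2)
(N(W(1), R(5, m(-1)))/(-89))**3 = (-15/2/(-89))**3 = (-15/2*(-1/89))**3 = (15/178)**3 = 3375/5639752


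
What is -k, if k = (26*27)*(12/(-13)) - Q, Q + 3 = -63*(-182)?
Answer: 12111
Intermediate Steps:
Q = 11463 (Q = -3 - 63*(-182) = -3 + 11466 = 11463)
k = -12111 (k = (26*27)*(12/(-13)) - 1*11463 = 702*(12*(-1/13)) - 11463 = 702*(-12/13) - 11463 = -648 - 11463 = -12111)
-k = -1*(-12111) = 12111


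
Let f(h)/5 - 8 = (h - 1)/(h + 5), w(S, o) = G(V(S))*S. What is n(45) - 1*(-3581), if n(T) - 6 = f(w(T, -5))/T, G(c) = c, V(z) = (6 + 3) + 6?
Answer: 3659759/1020 ≈ 3588.0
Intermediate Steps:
V(z) = 15 (V(z) = 9 + 6 = 15)
w(S, o) = 15*S
f(h) = 40 + 5*(-1 + h)/(5 + h) (f(h) = 40 + 5*((h - 1)/(h + 5)) = 40 + 5*((-1 + h)/(5 + h)) = 40 + 5*(-1 + h)/(5 + h))
n(T) = 6 + 15*(13 + 45*T)/(T*(5 + 15*T)) (n(T) = 6 + (15*(13 + 3*(15*T))/(5 + 15*T))/T = 6 + (15*(13 + 45*T)/(5 + 15*T))/T = 6 + 15*(13 + 45*T)/(T*(5 + 15*T)))
n(45) - 1*(-3581) = 3*(13 + 6*45**2 + 47*45)/(45*(1 + 3*45)) - 1*(-3581) = 3*(1/45)*(13 + 6*2025 + 2115)/(1 + 135) + 3581 = 3*(1/45)*(13 + 12150 + 2115)/136 + 3581 = 3*(1/45)*(1/136)*14278 + 3581 = 7139/1020 + 3581 = 3659759/1020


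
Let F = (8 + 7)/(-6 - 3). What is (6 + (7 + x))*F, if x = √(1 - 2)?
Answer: -65/3 - 5*I/3 ≈ -21.667 - 1.6667*I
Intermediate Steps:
x = I (x = √(-1) = I ≈ 1.0*I)
F = -5/3 (F = 15/(-9) = 15*(-⅑) = -5/3 ≈ -1.6667)
(6 + (7 + x))*F = (6 + (7 + I))*(-5/3) = (13 + I)*(-5/3) = -65/3 - 5*I/3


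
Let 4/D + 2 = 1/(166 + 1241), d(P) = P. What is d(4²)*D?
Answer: -90048/2813 ≈ -32.011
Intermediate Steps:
D = -5628/2813 (D = 4/(-2 + 1/(166 + 1241)) = 4/(-2 + 1/1407) = 4/(-2813/1407) = 4*(-1407/2813) = -5628/2813 ≈ -2.0007)
d(4²)*D = 4²*(-5628/2813) = 16*(-5628/2813) = -90048/2813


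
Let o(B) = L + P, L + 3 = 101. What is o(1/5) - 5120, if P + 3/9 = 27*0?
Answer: -15067/3 ≈ -5022.3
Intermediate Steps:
L = 98 (L = -3 + 101 = 98)
P = -⅓ (P = -⅓ + 27*0 = -⅓ + 0 = -⅓ ≈ -0.33333)
o(B) = 293/3 (o(B) = 98 - ⅓ = 293/3)
o(1/5) - 5120 = 293/3 - 5120 = -15067/3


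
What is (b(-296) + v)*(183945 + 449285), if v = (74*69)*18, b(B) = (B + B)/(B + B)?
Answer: 58199536070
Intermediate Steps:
b(B) = 1 (b(B) = (2*B)/((2*B)) = (2*B)*(1/(2*B)) = 1)
v = 91908 (v = 5106*18 = 91908)
(b(-296) + v)*(183945 + 449285) = (1 + 91908)*(183945 + 449285) = 91909*633230 = 58199536070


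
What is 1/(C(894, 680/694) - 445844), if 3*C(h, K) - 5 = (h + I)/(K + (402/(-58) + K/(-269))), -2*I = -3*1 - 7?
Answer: -48358389/21562650533354 ≈ -2.2427e-6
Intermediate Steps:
I = 5 (I = -(-3*1 - 7)/2 = -(-3 - 7)/2 = -½*(-10) = 5)
C(h, K) = 5/3 + (5 + h)/(3*(-201/29 + 268*K/269)) (C(h, K) = 5/3 + ((h + 5)/(K + (402/(-58) + K/(-269))))/3 = 5/3 + ((5 + h)/(K + (402*(-1/58) + K*(-1/269))))/3 = 5/3 + ((5 + h)/(K + (-201/29 - K/269)))/3 = 5/3 + ((5 + h)/(-201/29 + 268*K/269))/3 = 5/3 + (5 + h)/(3*(-201/29 + 268*K/269)))
1/(C(894, 680/694) - 445844) = 1/((-231340 + 7801*894 + 38860*(680/694))/(201*(-807 + 116*(680/694))) - 445844) = 1/((-231340 + 6974094 + 38860*(680*(1/694)))/(201*(-807 + 116*(680*(1/694)))) - 445844) = 1/((-231340 + 6974094 + 38860*(340/347))/(201*(-807 + 116*(340/347))) - 445844) = 1/((-231340 + 6974094 + 13212400/347)/(201*(-807 + 39440/347)) - 445844) = 1/((1/201)*(2352948038/347)/(-240589/347) - 445844) = 1/((1/201)*(-347/240589)*(2352948038/347) - 445844) = 1/(-2352948038/48358389 - 445844) = 1/(-21562650533354/48358389) = -48358389/21562650533354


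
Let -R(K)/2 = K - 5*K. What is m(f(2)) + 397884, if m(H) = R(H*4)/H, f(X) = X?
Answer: 397916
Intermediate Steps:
R(K) = 8*K (R(K) = -2*(K - 5*K) = -(-8)*K = 8*K)
m(H) = 32 (m(H) = (8*(H*4))/H = (8*(4*H))/H = (32*H)/H = 32)
m(f(2)) + 397884 = 32 + 397884 = 397916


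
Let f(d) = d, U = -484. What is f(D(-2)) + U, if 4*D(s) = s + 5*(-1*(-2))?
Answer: -482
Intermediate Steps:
D(s) = 5/2 + s/4 (D(s) = (s + 5*(-1*(-2)))/4 = (s + 5*2)/4 = (s + 10)/4 = (10 + s)/4 = 5/2 + s/4)
f(D(-2)) + U = (5/2 + (¼)*(-2)) - 484 = (5/2 - ½) - 484 = 2 - 484 = -482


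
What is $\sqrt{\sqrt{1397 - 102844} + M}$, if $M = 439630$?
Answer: $\sqrt{439630 + i \sqrt{101447}} \approx 663.05 + 0.24 i$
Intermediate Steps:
$\sqrt{\sqrt{1397 - 102844} + M} = \sqrt{\sqrt{1397 - 102844} + 439630} = \sqrt{\sqrt{-101447} + 439630} = \sqrt{i \sqrt{101447} + 439630} = \sqrt{439630 + i \sqrt{101447}}$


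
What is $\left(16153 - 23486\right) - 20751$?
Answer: $-28084$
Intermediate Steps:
$\left(16153 - 23486\right) - 20751 = -7333 - 20751 = -28084$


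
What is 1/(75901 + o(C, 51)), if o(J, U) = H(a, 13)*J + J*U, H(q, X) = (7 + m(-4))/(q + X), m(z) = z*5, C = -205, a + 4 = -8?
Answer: 1/68111 ≈ 1.4682e-5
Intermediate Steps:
a = -12 (a = -4 - 8 = -12)
m(z) = 5*z
H(q, X) = -13/(X + q) (H(q, X) = (7 + 5*(-4))/(q + X) = (7 - 20)/(X + q) = -13/(X + q))
o(J, U) = -13*J + J*U (o(J, U) = (-13/(13 - 12))*J + J*U = (-13/1)*J + J*U = (-13*1)*J + J*U = -13*J + J*U)
1/(75901 + o(C, 51)) = 1/(75901 - 205*(-13 + 51)) = 1/(75901 - 205*38) = 1/(75901 - 7790) = 1/68111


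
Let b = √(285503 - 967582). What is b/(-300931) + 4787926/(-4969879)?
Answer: -4787926/4969879 - I*√682079/300931 ≈ -0.96339 - 0.0027444*I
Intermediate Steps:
b = I*√682079 (b = √(-682079) = I*√682079 ≈ 825.88*I)
b/(-300931) + 4787926/(-4969879) = (I*√682079)/(-300931) + 4787926/(-4969879) = (I*√682079)*(-1/300931) + 4787926*(-1/4969879) = -I*√682079/300931 - 4787926/4969879 = -4787926/4969879 - I*√682079/300931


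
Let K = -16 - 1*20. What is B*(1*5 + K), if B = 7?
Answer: -217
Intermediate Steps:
K = -36 (K = -16 - 20 = -36)
B*(1*5 + K) = 7*(1*5 - 36) = 7*(5 - 36) = 7*(-31) = -217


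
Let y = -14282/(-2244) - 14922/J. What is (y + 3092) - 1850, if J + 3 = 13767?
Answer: 802583774/643467 ≈ 1247.3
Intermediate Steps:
J = 13764 (J = -3 + 13767 = 13764)
y = 3397760/643467 (y = -14282/(-2244) - 14922/13764 = -14282*(-1/2244) - 14922*1/13764 = 7141/1122 - 2487/2294 = 3397760/643467 ≈ 5.2804)
(y + 3092) - 1850 = (3397760/643467 + 3092) - 1850 = 1992997724/643467 - 1850 = 802583774/643467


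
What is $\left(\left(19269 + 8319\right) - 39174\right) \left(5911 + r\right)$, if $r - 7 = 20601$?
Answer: $-307249134$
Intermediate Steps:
$r = 20608$ ($r = 7 + 20601 = 20608$)
$\left(\left(19269 + 8319\right) - 39174\right) \left(5911 + r\right) = \left(\left(19269 + 8319\right) - 39174\right) \left(5911 + 20608\right) = \left(27588 - 39174\right) 26519 = \left(-11586\right) 26519 = -307249134$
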